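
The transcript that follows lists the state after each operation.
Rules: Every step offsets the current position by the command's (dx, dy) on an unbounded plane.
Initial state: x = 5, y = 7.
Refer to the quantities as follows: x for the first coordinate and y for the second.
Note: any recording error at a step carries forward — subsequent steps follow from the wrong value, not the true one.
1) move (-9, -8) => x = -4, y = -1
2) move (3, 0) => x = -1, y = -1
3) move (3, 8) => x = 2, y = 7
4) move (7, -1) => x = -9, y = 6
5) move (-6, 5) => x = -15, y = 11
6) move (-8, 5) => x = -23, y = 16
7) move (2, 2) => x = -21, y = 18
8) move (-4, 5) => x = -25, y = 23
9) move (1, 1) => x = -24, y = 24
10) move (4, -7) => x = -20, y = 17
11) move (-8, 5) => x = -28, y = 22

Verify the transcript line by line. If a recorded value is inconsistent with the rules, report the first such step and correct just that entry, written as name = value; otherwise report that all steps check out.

Recomputing the run from the initial state:
step 1: x = -4, y = -1
step 2: x = -1, y = -1
step 3: x = 2, y = 7
step 4: x = 9, y = 6
step 5: x = 3, y = 11
step 6: x = -5, y = 16
step 7: x = -3, y = 18
step 8: x = -7, y = 23
step 9: x = -6, y = 24
step 10: x = -2, y = 17
step 11: x = -10, y = 22
The first disagreement with the transcript is at step 4, where the value should be x = 9.

step 4, x = 9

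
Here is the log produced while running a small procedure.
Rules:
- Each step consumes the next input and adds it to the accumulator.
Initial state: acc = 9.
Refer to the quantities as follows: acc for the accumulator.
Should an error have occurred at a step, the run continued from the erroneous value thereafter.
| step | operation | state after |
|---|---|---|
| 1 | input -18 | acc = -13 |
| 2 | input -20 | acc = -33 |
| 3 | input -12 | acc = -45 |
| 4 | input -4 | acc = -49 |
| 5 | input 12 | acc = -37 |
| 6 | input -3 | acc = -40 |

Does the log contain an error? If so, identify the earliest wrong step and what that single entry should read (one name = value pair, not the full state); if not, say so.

step 1: acc = 9 + -18 = -9 -> the entry is off here
So the first discrepancy is step 1, where the right value is acc = -9.

step 1, acc = -9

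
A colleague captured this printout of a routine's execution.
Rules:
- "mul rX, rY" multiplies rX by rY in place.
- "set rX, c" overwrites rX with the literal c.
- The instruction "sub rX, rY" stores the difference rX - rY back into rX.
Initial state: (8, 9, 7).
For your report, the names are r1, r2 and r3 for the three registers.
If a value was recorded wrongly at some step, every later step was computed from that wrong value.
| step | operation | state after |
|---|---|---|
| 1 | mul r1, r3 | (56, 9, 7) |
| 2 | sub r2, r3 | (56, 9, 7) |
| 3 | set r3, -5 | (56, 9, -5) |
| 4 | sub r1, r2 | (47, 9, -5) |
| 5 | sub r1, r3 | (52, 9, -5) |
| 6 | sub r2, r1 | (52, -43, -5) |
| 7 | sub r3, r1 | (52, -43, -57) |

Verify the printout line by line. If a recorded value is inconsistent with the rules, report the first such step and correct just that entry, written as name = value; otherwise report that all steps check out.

Recomputing the run from the initial state:
step 1: r1 = 56, r2 = 9, r3 = 7
step 2: r1 = 56, r2 = 2, r3 = 7
step 3: r1 = 56, r2 = 2, r3 = -5
step 4: r1 = 54, r2 = 2, r3 = -5
step 5: r1 = 59, r2 = 2, r3 = -5
step 6: r1 = 59, r2 = -57, r3 = -5
step 7: r1 = 59, r2 = -57, r3 = -64
The first disagreement with the printout is at step 2, where the value should be r2 = 2.

step 2, r2 = 2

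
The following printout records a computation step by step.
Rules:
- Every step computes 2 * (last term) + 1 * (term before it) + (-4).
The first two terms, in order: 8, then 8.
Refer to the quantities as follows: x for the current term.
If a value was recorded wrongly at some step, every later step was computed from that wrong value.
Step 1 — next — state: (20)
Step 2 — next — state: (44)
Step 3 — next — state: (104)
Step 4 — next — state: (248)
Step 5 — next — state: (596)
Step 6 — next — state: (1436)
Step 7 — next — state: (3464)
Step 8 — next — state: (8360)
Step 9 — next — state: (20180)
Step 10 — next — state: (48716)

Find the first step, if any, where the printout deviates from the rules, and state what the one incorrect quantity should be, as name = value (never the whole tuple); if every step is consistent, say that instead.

no error

Recomputing the run from the initial state:
step 1: x = 20
step 2: x = 44
step 3: x = 104
step 4: x = 248
step 5: x = 596
step 6: x = 1436
step 7: x = 3464
step 8: x = 8360
step 9: x = 20180
step 10: x = 48716
This matches the printout at every step.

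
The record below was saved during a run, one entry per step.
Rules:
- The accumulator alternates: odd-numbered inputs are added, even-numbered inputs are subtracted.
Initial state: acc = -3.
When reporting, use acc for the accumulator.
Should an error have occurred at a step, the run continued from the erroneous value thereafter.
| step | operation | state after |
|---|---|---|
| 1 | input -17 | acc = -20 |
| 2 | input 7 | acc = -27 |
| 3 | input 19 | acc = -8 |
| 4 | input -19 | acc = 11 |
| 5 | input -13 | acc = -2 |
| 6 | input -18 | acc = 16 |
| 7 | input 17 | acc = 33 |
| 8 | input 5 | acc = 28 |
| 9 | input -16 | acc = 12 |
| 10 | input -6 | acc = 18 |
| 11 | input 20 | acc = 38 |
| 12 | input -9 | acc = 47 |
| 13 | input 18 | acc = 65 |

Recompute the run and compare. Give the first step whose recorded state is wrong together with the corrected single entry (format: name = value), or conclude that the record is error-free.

no error

Step 1: acc = -3 + -17 = -20 — agrees with the record.
Step 2: acc = -20 - 7 = -27 — exactly as logged.
Step 3: acc = -27 + 19 = -8 — confirmed correct.
Step 4: acc = -8 - -19 = 11 — same as recorded.
Step 5: acc = 11 + -13 = -2 — checks out.
Step 6: acc = -2 - -18 = 16 — no discrepancy.
Step 7: acc = 16 + 17 = 33 — consistent with the record.
Step 8: acc = 33 - 5 = 28 — matches.
Step 9: acc = 28 + -16 = 12 — same as recorded.
Step 10: acc = 12 - -6 = 18 — checks out.
Step 11: acc = 18 + 20 = 38 — in agreement.
Step 12: acc = 38 - -9 = 47 — verified.
Step 13: acc = 47 + 18 = 65 — exactly as logged.
The recomputation confirms every line.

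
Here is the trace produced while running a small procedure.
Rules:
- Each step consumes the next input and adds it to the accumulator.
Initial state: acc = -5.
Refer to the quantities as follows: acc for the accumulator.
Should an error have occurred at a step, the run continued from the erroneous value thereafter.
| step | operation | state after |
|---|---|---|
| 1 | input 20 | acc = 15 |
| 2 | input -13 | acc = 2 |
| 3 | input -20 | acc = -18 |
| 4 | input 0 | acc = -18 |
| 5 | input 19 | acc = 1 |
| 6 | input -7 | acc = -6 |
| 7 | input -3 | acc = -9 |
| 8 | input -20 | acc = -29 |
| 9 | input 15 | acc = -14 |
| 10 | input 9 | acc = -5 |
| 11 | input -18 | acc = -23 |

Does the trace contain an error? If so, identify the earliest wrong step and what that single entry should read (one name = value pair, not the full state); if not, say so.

1. acc = -5 + 20 = 15 (in agreement)
2. acc = 15 + -13 = 2 (confirmed correct)
3. acc = 2 + -20 = -18 (in agreement)
4. acc = -18 + 0 = -18 (consistent with the trace)
5. acc = -18 + 19 = 1 (in agreement)
6. acc = 1 + -7 = -6 (confirmed correct)
7. acc = -6 + -3 = -9 (in agreement)
8. acc = -9 + -20 = -29 (agrees with the trace)
9. acc = -29 + 15 = -14 (agrees with the trace)
10. acc = -14 + 9 = -5 (consistent with the trace)
11. acc = -5 + -18 = -23 (in agreement)
Every step is consistent.

no error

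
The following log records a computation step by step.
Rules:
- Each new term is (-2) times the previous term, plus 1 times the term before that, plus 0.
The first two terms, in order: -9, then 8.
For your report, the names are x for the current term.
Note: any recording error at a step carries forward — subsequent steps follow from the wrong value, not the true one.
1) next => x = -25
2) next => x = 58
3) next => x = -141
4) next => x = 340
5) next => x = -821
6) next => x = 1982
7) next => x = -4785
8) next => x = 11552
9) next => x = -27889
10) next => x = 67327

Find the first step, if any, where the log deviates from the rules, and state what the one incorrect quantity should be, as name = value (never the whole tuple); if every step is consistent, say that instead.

step 10, x = 67330

Step 1: x = -2*(8) + (1)*(-9) + (0) = -25 — in agreement.
Step 2: x = -2*(-25) + (1)*(8) + (0) = 58 — checks out.
Step 3: x = -2*(58) + (1)*(-25) + (0) = -141 — no discrepancy.
Step 4: x = -2*(-141) + (1)*(58) + (0) = 340 — no discrepancy.
Step 5: x = -2*(340) + (1)*(-141) + (0) = -821 — matches.
Step 6: x = -2*(-821) + (1)*(340) + (0) = 1982 — checks out.
Step 7: x = -2*(1982) + (1)*(-821) + (0) = -4785 — exactly as logged.
Step 8: x = -2*(-4785) + (1)*(1982) + (0) = 11552 — verified.
Step 9: x = -2*(11552) + (1)*(-4785) + (0) = -27889 — same as recorded.
Step 10: x = -2*(-27889) + (1)*(11552) + (0) = 67330 — the log has a different value.
Conclusion: step 10 carries the first error; the entry should be x = 67330.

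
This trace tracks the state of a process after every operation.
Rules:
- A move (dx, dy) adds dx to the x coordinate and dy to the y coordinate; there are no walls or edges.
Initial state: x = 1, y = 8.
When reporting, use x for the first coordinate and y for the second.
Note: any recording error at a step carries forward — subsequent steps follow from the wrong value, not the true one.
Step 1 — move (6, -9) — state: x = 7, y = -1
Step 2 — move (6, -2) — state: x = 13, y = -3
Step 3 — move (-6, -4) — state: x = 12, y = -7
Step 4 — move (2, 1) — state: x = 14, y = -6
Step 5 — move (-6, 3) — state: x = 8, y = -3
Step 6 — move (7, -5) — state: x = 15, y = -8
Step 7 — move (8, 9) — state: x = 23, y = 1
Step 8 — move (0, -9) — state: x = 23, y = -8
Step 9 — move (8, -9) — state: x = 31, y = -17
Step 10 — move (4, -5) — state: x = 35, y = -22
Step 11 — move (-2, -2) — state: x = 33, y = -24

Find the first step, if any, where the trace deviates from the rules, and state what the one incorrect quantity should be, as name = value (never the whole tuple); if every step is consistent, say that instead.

step 3, x = 7

Recomputing the run from the initial state:
step 1: x = 7, y = -1
step 2: x = 13, y = -3
step 3: x = 7, y = -7
step 4: x = 9, y = -6
step 5: x = 3, y = -3
step 6: x = 10, y = -8
step 7: x = 18, y = 1
step 8: x = 18, y = -8
step 9: x = 26, y = -17
step 10: x = 30, y = -22
step 11: x = 28, y = -24
The first disagreement with the trace is at step 3, where the value should be x = 7.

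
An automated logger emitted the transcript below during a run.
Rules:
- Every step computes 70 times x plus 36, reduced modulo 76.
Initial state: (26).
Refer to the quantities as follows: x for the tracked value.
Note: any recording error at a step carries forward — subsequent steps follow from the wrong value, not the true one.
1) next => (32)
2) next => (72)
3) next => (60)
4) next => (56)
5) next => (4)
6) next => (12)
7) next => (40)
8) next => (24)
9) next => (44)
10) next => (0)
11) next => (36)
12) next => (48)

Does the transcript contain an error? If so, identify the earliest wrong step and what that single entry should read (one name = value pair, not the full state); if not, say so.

no error

step 1: x = (70*26 + 36) mod 76 = 32 -> consistent with the transcript
step 2: x = (70*32 + 36) mod 76 = 72 -> verified
step 3: x = (70*72 + 36) mod 76 = 60 -> no discrepancy
step 4: x = (70*60 + 36) mod 76 = 56 -> consistent with the transcript
step 5: x = (70*56 + 36) mod 76 = 4 -> agrees with the transcript
step 6: x = (70*4 + 36) mod 76 = 12 -> exactly as logged
step 7: x = (70*12 + 36) mod 76 = 40 -> consistent with the transcript
step 8: x = (70*40 + 36) mod 76 = 24 -> consistent with the transcript
step 9: x = (70*24 + 36) mod 76 = 44 -> no discrepancy
step 10: x = (70*44 + 36) mod 76 = 0 -> no discrepancy
step 11: x = (70*0 + 36) mod 76 = 36 -> matches
step 12: x = (70*36 + 36) mod 76 = 48 -> in agreement
Every step is consistent.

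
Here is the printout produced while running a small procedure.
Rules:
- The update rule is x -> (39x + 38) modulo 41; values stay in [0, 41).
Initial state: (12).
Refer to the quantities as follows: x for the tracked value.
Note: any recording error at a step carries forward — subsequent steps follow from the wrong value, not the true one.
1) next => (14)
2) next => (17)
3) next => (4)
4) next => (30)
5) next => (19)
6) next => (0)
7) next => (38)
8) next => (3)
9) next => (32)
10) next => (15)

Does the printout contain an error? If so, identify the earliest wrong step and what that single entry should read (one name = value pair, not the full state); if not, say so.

1. x = (39*12 + 38) mod 41 = 14 (no discrepancy)
2. x = (39*14 + 38) mod 41 = 10 (the printout has a different value)
Conclusion: step 2 carries the first error; the entry should be x = 10.

step 2, x = 10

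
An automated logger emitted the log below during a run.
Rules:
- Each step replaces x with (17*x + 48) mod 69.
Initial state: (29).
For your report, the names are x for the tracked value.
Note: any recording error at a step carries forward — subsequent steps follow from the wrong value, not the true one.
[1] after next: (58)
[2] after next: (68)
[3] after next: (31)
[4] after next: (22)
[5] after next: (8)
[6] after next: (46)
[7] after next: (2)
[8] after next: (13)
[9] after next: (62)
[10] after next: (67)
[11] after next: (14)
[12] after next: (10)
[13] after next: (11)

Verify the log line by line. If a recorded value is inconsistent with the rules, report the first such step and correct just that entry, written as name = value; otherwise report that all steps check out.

step 1: x = (17*29 + 48) mod 69 = 58 -> checks out
step 2: x = (17*58 + 48) mod 69 = 68 -> matches
step 3: x = (17*68 + 48) mod 69 = 31 -> matches
step 4: x = (17*31 + 48) mod 69 = 23 -> this is not what the log shows
Step 4 is the first one off; corrected, x = 23.

step 4, x = 23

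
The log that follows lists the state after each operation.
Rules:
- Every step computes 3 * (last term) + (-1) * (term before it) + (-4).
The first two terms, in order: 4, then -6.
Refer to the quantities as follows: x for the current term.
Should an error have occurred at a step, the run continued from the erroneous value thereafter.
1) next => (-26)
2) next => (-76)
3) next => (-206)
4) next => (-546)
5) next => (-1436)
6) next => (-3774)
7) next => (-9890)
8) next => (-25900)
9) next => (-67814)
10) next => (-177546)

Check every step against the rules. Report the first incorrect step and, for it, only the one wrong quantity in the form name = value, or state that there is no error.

step 1: x = 3*(-6) + (-1)*(4) + (-4) = -26 -> verified
step 2: x = 3*(-26) + (-1)*(-6) + (-4) = -76 -> checks out
step 3: x = 3*(-76) + (-1)*(-26) + (-4) = -206 -> checks out
step 4: x = 3*(-206) + (-1)*(-76) + (-4) = -546 -> verified
step 5: x = 3*(-546) + (-1)*(-206) + (-4) = -1436 -> verified
step 6: x = 3*(-1436) + (-1)*(-546) + (-4) = -3766 -> not what was recorded
The earliest wrong entry is at step 6: it should read x = -3766.

step 6, x = -3766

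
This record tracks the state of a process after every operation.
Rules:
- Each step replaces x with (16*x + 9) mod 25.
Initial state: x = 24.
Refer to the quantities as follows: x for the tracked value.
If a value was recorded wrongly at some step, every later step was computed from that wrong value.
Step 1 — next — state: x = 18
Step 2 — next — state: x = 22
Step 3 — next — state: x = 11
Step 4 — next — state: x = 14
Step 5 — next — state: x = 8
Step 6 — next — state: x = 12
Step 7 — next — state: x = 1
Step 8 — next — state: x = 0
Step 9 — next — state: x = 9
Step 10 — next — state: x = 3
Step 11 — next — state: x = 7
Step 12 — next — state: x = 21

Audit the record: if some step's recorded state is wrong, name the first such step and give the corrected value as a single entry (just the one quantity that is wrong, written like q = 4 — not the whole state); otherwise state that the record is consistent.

step 1: x = (16*24 + 9) mod 25 = 18 -> consistent with the record
step 2: x = (16*18 + 9) mod 25 = 22 -> exactly as logged
step 3: x = (16*22 + 9) mod 25 = 11 -> agrees with the record
step 4: x = (16*11 + 9) mod 25 = 10 -> the record has a different value
First incorrect step: 4; the correct value is x = 10.

step 4, x = 10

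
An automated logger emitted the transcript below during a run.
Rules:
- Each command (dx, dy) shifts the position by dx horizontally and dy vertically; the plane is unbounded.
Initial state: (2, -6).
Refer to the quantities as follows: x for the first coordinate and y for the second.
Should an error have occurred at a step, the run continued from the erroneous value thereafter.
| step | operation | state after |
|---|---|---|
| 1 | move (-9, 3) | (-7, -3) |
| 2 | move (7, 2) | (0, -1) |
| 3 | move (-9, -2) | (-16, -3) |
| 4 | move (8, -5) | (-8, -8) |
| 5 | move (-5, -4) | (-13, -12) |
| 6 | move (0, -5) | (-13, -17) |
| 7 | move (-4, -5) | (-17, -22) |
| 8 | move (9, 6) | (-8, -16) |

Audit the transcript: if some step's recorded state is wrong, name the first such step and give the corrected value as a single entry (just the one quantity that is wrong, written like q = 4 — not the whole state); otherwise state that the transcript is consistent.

step 1: x = 2 + (-9) = -7, y = -6 + (3) = -3 -> checks out
step 2: x = -7 + (7) = 0, y = -3 + (2) = -1 -> exactly as logged
step 3: x = 0 + (-9) = -9, y = -1 + (-2) = -3 -> not what was recorded
The audit stops at step 3: the recorded entry is wrong and should be x = -9.

step 3, x = -9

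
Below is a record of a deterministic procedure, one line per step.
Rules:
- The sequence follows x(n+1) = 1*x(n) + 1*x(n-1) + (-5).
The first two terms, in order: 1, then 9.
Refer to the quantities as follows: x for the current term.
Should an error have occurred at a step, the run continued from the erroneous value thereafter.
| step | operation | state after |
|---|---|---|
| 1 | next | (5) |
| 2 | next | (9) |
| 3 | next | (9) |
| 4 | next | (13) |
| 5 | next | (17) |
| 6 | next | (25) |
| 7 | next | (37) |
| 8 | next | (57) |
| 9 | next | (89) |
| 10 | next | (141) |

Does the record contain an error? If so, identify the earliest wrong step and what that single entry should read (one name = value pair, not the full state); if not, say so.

no error

Step 1: x = 1*(9) + (1)*(1) + (-5) = 5 — no discrepancy.
Step 2: x = 1*(5) + (1)*(9) + (-5) = 9 — checks out.
Step 3: x = 1*(9) + (1)*(5) + (-5) = 9 — agrees with the record.
Step 4: x = 1*(9) + (1)*(9) + (-5) = 13 — same as recorded.
Step 5: x = 1*(13) + (1)*(9) + (-5) = 17 — confirmed correct.
Step 6: x = 1*(17) + (1)*(13) + (-5) = 25 — consistent with the record.
Step 7: x = 1*(25) + (1)*(17) + (-5) = 37 — no discrepancy.
Step 8: x = 1*(37) + (1)*(25) + (-5) = 57 — exactly as logged.
Step 9: x = 1*(57) + (1)*(37) + (-5) = 89 — exactly as logged.
Step 10: x = 1*(89) + (1)*(57) + (-5) = 141 — no discrepancy.
Each recorded entry agrees with the recomputation.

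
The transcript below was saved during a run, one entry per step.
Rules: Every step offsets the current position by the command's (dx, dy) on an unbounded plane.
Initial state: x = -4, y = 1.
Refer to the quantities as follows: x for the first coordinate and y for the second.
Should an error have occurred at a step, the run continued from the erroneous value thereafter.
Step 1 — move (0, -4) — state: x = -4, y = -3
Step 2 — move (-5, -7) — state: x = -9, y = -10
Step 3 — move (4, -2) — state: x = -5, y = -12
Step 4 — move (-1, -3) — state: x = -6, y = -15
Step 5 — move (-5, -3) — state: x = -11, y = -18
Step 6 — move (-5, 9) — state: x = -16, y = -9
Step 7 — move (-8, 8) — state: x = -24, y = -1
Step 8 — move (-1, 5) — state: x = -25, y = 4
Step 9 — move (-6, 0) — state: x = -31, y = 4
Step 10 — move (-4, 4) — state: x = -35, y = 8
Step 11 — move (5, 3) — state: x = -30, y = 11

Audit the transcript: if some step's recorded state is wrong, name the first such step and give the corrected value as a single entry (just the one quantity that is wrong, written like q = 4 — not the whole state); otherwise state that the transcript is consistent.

Step 1: x = -4 + (0) = -4, y = 1 + (-4) = -3 — matches.
Step 2: x = -4 + (-5) = -9, y = -3 + (-7) = -10 — matches.
Step 3: x = -9 + (4) = -5, y = -10 + (-2) = -12 — exactly as logged.
Step 4: x = -5 + (-1) = -6, y = -12 + (-3) = -15 — same as recorded.
Step 5: x = -6 + (-5) = -11, y = -15 + (-3) = -18 — same as recorded.
Step 6: x = -11 + (-5) = -16, y = -18 + (9) = -9 — consistent with the transcript.
Step 7: x = -16 + (-8) = -24, y = -9 + (8) = -1 — agrees with the transcript.
Step 8: x = -24 + (-1) = -25, y = -1 + (5) = 4 — checks out.
Step 9: x = -25 + (-6) = -31, y = 4 + (0) = 4 — checks out.
Step 10: x = -31 + (-4) = -35, y = 4 + (4) = 8 — consistent with the transcript.
Step 11: x = -35 + (5) = -30, y = 8 + (3) = 11 — exactly as logged.
All steps check out; nothing to correct.

no error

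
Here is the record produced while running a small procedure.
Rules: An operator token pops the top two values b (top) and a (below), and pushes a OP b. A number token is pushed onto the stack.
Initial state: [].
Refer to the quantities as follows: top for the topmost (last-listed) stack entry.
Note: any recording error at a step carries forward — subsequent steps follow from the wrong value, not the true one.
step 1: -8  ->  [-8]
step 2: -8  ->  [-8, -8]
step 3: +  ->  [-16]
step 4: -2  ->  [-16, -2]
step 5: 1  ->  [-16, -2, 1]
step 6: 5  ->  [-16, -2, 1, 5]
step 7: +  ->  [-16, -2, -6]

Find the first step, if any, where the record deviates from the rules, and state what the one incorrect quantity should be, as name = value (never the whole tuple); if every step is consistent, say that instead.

step 7, top = 6

1. push -8: top = -8 (verified)
2. push -8: top = -8 (matches)
3. -8 + -8 = -16 (matches)
4. push -2: top = -2 (same as recorded)
5. push 1: top = 1 (consistent with the record)
6. push 5: top = 5 (verified)
7. 1 + 5 = 6 (the recorded entry deviates here)
The earliest wrong entry is at step 7: it should read top = 6.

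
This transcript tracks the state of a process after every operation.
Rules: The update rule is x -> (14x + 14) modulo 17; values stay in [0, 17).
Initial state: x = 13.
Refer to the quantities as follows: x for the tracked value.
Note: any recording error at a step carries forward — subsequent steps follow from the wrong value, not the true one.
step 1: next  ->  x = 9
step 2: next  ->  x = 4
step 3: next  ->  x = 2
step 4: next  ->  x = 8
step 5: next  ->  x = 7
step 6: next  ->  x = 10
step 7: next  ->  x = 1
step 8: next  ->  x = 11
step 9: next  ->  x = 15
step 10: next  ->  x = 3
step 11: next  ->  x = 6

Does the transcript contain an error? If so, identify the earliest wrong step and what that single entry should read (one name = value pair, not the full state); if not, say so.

step 11, x = 5

Recomputing the run from the initial state:
step 1: x = 9
step 2: x = 4
step 3: x = 2
step 4: x = 8
step 5: x = 7
step 6: x = 10
step 7: x = 1
step 8: x = 11
step 9: x = 15
step 10: x = 3
step 11: x = 5
The first disagreement with the transcript is at step 11, where the value should be x = 5.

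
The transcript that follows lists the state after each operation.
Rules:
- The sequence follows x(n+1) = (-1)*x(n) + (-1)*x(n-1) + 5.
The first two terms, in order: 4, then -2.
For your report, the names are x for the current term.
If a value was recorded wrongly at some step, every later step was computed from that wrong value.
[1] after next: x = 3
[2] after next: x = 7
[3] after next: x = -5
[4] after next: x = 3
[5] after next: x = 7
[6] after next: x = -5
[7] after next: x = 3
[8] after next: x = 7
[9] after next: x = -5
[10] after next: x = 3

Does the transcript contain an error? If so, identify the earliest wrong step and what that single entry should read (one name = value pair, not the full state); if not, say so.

Step 1: x = -1*(-2) + (-1)*(4) + (5) = 3 — no discrepancy.
Step 2: x = -1*(3) + (-1)*(-2) + (5) = 4 — the transcript disagrees here.
So the first discrepancy is step 2, where the right value is x = 4.

step 2, x = 4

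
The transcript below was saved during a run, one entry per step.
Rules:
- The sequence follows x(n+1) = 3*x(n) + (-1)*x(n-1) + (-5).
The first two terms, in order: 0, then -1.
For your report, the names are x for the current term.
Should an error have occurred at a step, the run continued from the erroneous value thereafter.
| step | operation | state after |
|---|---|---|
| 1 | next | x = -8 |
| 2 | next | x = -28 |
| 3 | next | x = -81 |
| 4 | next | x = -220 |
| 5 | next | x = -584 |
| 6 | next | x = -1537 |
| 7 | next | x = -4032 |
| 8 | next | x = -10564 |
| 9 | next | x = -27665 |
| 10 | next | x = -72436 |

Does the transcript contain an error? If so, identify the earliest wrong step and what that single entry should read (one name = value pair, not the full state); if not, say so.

no error

Recomputing the run from the initial state:
step 1: x = -8
step 2: x = -28
step 3: x = -81
step 4: x = -220
step 5: x = -584
step 6: x = -1537
step 7: x = -4032
step 8: x = -10564
step 9: x = -27665
step 10: x = -72436
This matches the transcript at every step.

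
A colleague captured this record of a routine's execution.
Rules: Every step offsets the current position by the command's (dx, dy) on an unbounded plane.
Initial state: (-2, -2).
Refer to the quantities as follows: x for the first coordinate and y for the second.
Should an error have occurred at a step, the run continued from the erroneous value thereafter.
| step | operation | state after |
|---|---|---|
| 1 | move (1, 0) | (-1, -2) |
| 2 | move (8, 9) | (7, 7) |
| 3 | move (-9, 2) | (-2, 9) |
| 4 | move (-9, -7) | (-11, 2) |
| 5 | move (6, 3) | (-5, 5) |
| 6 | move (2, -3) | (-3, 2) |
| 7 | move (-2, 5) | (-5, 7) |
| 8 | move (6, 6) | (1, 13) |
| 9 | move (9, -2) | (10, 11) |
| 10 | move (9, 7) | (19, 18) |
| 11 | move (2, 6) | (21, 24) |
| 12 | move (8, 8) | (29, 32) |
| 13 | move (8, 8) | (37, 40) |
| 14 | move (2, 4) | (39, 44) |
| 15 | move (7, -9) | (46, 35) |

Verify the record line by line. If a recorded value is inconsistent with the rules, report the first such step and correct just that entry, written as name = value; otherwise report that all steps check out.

no error

step 1: x = -2 + (1) = -1, y = -2 + (0) = -2 -> same as recorded
step 2: x = -1 + (8) = 7, y = -2 + (9) = 7 -> agrees with the record
step 3: x = 7 + (-9) = -2, y = 7 + (2) = 9 -> same as recorded
step 4: x = -2 + (-9) = -11, y = 9 + (-7) = 2 -> consistent with the record
step 5: x = -11 + (6) = -5, y = 2 + (3) = 5 -> agrees with the record
step 6: x = -5 + (2) = -3, y = 5 + (-3) = 2 -> exactly as logged
step 7: x = -3 + (-2) = -5, y = 2 + (5) = 7 -> in agreement
step 8: x = -5 + (6) = 1, y = 7 + (6) = 13 -> confirmed correct
step 9: x = 1 + (9) = 10, y = 13 + (-2) = 11 -> matches
step 10: x = 10 + (9) = 19, y = 11 + (7) = 18 -> confirmed correct
step 11: x = 19 + (2) = 21, y = 18 + (6) = 24 -> exactly as logged
step 12: x = 21 + (8) = 29, y = 24 + (8) = 32 -> matches
step 13: x = 29 + (8) = 37, y = 32 + (8) = 40 -> exactly as logged
step 14: x = 37 + (2) = 39, y = 40 + (4) = 44 -> verified
step 15: x = 39 + (7) = 46, y = 44 + (-9) = 35 -> confirmed correct
Nothing is out of place; the run is error-free.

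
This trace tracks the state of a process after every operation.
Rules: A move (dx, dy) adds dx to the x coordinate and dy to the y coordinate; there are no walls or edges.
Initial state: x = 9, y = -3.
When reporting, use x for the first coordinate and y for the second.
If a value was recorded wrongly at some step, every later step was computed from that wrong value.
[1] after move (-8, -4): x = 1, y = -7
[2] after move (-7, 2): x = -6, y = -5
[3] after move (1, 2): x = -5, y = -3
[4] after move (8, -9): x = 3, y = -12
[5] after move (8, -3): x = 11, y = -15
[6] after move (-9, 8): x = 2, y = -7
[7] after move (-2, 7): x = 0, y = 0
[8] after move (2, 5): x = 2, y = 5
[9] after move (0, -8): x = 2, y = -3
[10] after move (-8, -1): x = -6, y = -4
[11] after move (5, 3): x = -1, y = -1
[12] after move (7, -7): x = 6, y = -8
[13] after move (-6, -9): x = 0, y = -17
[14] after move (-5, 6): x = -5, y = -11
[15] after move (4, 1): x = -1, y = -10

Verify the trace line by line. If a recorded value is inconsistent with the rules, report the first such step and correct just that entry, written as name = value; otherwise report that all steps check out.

1. x = 9 + (-8) = 1, y = -3 + (-4) = -7 (agrees with the trace)
2. x = 1 + (-7) = -6, y = -7 + (2) = -5 (agrees with the trace)
3. x = -6 + (1) = -5, y = -5 + (2) = -3 (checks out)
4. x = -5 + (8) = 3, y = -3 + (-9) = -12 (verified)
5. x = 3 + (8) = 11, y = -12 + (-3) = -15 (verified)
6. x = 11 + (-9) = 2, y = -15 + (8) = -7 (no discrepancy)
7. x = 2 + (-2) = 0, y = -7 + (7) = 0 (confirmed correct)
8. x = 0 + (2) = 2, y = 0 + (5) = 5 (same as recorded)
9. x = 2 + (0) = 2, y = 5 + (-8) = -3 (exactly as logged)
10. x = 2 + (-8) = -6, y = -3 + (-1) = -4 (in agreement)
11. x = -6 + (5) = -1, y = -4 + (3) = -1 (confirmed correct)
12. x = -1 + (7) = 6, y = -1 + (-7) = -8 (same as recorded)
13. x = 6 + (-6) = 0, y = -8 + (-9) = -17 (matches)
14. x = 0 + (-5) = -5, y = -17 + (6) = -11 (no discrepancy)
15. x = -5 + (4) = -1, y = -11 + (1) = -10 (checks out)
Each recorded entry agrees with the recomputation.

no error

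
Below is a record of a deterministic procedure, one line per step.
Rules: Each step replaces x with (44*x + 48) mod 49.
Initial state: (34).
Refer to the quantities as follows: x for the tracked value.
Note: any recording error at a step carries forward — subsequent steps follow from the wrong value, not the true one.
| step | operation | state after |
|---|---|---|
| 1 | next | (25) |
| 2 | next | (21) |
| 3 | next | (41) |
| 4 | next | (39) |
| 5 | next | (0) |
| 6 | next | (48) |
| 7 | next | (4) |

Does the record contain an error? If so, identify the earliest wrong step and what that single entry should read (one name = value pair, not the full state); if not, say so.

Step 1: x = (44*34 + 48) mod 49 = 25 — checks out.
Step 2: x = (44*25 + 48) mod 49 = 21 — confirmed correct.
Step 3: x = (44*21 + 48) mod 49 = 41 — checks out.
Step 4: x = (44*41 + 48) mod 49 = 39 — consistent with the record.
Step 5: x = (44*39 + 48) mod 49 = 0 — same as recorded.
Step 6: x = (44*0 + 48) mod 49 = 48 — in agreement.
Step 7: x = (44*48 + 48) mod 49 = 4 — checks out.
Each recorded entry agrees with the recomputation.

no error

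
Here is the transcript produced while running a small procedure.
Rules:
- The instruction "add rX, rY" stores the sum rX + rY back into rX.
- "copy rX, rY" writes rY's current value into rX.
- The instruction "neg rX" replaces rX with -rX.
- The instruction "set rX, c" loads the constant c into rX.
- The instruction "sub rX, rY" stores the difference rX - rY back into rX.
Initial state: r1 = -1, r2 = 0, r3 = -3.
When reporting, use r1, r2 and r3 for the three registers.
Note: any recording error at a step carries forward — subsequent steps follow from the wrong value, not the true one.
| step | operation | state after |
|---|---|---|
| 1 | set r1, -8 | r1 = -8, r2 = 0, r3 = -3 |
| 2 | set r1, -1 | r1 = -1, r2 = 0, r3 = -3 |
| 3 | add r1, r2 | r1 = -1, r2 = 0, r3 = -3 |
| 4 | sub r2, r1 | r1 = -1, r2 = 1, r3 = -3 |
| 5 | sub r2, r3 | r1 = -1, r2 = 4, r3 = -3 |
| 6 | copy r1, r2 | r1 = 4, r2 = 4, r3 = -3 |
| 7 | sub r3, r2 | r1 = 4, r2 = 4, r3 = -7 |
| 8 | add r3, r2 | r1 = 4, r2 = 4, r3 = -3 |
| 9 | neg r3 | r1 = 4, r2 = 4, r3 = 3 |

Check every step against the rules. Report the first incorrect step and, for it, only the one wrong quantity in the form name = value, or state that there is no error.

no error

Step 1: r1 = -8 — confirmed correct.
Step 2: r1 = -1 — same as recorded.
Step 3: r1 = -1 + 0 = -1 — confirmed correct.
Step 4: r2 = 0 - -1 = 1 — no discrepancy.
Step 5: r2 = 1 - -3 = 4 — exactly as logged.
Step 6: r1 = 4 — exactly as logged.
Step 7: r3 = -3 - 4 = -7 — confirmed correct.
Step 8: r3 = -7 + 4 = -3 — in agreement.
Step 9: r3 = -(-3) = 3 — confirmed correct.
The whole run recomputes cleanly — no discrepancies.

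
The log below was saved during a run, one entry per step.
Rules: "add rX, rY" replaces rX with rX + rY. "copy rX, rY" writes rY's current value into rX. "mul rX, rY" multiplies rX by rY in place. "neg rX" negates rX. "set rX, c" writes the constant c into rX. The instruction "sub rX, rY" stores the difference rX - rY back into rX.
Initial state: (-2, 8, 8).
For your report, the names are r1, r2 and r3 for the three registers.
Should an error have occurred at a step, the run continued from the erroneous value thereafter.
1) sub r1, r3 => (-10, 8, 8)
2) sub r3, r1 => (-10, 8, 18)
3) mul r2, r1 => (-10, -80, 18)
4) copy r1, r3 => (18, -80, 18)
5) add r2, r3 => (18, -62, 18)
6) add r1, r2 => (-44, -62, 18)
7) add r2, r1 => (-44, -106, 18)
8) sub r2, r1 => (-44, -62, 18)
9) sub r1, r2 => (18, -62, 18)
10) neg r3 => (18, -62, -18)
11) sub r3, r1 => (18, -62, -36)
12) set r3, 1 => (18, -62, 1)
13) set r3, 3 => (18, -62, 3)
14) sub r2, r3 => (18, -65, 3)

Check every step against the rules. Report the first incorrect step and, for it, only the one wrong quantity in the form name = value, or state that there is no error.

Recomputing the run from the initial state:
step 1: r1 = -10, r2 = 8, r3 = 8
step 2: r1 = -10, r2 = 8, r3 = 18
step 3: r1 = -10, r2 = -80, r3 = 18
step 4: r1 = 18, r2 = -80, r3 = 18
step 5: r1 = 18, r2 = -62, r3 = 18
step 6: r1 = -44, r2 = -62, r3 = 18
step 7: r1 = -44, r2 = -106, r3 = 18
step 8: r1 = -44, r2 = -62, r3 = 18
step 9: r1 = 18, r2 = -62, r3 = 18
step 10: r1 = 18, r2 = -62, r3 = -18
step 11: r1 = 18, r2 = -62, r3 = -36
step 12: r1 = 18, r2 = -62, r3 = 1
step 13: r1 = 18, r2 = -62, r3 = 3
step 14: r1 = 18, r2 = -65, r3 = 3
This matches the log at every step.

no error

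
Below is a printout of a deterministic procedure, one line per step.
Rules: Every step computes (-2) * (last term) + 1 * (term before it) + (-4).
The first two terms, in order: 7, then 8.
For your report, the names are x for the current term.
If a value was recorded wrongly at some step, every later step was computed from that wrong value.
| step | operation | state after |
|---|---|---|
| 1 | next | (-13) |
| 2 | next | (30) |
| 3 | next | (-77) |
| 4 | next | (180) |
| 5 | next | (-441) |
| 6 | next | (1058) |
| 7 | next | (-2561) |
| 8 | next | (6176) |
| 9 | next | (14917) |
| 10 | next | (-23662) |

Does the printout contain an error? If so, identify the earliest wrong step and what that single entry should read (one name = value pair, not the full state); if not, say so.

step 9, x = -14917

step 1: x = -2*(8) + (1)*(7) + (-4) = -13 -> consistent with the printout
step 2: x = -2*(-13) + (1)*(8) + (-4) = 30 -> matches
step 3: x = -2*(30) + (1)*(-13) + (-4) = -77 -> matches
step 4: x = -2*(-77) + (1)*(30) + (-4) = 180 -> confirmed correct
step 5: x = -2*(180) + (1)*(-77) + (-4) = -441 -> same as recorded
step 6: x = -2*(-441) + (1)*(180) + (-4) = 1058 -> consistent with the printout
step 7: x = -2*(1058) + (1)*(-441) + (-4) = -2561 -> consistent with the printout
step 8: x = -2*(-2561) + (1)*(1058) + (-4) = 6176 -> agrees with the printout
step 9: x = -2*(6176) + (1)*(-2561) + (-4) = -14917 -> not what was recorded
First deviation found at step 9; the corrected entry is x = -14917.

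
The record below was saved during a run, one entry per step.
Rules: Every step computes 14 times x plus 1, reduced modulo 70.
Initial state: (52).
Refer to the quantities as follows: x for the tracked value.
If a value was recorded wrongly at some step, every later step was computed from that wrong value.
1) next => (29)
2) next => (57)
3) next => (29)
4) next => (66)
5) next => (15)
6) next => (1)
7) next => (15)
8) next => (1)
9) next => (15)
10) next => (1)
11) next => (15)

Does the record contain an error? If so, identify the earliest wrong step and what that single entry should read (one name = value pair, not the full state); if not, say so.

1. x = (14*52 + 1) mod 70 = 29 (matches)
2. x = (14*29 + 1) mod 70 = 57 (agrees with the record)
3. x = (14*57 + 1) mod 70 = 29 (same as recorded)
4. x = (14*29 + 1) mod 70 = 57 (the entry is off here)
Step 4 is the first one off; corrected, x = 57.

step 4, x = 57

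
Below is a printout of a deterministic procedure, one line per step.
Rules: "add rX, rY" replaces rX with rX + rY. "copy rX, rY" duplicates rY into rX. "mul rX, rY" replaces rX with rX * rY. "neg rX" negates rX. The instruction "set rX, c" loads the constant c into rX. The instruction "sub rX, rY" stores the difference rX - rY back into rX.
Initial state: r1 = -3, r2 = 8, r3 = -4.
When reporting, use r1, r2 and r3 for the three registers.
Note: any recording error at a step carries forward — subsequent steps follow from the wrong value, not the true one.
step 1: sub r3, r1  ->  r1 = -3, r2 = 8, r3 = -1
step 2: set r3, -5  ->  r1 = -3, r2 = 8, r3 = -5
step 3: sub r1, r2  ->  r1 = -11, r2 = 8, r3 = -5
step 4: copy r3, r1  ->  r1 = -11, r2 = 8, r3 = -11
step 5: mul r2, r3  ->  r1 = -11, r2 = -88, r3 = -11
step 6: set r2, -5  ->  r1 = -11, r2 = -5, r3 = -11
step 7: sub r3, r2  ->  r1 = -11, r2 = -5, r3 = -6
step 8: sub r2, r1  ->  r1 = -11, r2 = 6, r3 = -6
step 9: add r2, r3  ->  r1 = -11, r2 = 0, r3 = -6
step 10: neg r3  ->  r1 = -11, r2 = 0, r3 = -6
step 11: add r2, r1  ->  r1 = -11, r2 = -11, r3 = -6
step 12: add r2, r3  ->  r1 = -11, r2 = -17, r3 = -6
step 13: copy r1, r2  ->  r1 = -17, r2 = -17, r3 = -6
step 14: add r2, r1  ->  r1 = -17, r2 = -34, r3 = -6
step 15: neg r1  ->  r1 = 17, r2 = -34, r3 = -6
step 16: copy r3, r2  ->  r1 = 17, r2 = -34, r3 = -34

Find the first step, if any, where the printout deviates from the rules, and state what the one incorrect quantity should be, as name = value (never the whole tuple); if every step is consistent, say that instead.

step 10, r3 = 6

1. r3 = -4 - -3 = -1 (exactly as logged)
2. r3 = -5 (consistent with the printout)
3. r1 = -3 - 8 = -11 (no discrepancy)
4. r3 = -11 (agrees with the printout)
5. r2 = 8 * -11 = -88 (matches)
6. r2 = -5 (consistent with the printout)
7. r3 = -11 - -5 = -6 (in agreement)
8. r2 = -5 - -11 = 6 (matches)
9. r2 = 6 + -6 = 0 (verified)
10. r3 = -(-6) = 6 (the printout disagrees here)
So the first discrepancy is step 10, where the right value is r3 = 6.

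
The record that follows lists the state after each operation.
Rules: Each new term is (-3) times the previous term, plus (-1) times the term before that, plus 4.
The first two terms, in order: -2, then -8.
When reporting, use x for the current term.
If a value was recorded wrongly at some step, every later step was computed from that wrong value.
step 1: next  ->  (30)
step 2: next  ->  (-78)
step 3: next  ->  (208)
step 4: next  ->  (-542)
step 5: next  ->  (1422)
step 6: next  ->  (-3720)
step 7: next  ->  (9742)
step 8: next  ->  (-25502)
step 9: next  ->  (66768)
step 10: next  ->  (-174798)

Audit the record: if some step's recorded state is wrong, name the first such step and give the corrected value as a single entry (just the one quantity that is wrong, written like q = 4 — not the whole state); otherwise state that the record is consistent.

Recomputing the run from the initial state:
step 1: x = 30
step 2: x = -78
step 3: x = 208
step 4: x = -542
step 5: x = 1422
step 6: x = -3720
step 7: x = 9742
step 8: x = -25502
step 9: x = 66768
step 10: x = -174798
This matches the record at every step.

no error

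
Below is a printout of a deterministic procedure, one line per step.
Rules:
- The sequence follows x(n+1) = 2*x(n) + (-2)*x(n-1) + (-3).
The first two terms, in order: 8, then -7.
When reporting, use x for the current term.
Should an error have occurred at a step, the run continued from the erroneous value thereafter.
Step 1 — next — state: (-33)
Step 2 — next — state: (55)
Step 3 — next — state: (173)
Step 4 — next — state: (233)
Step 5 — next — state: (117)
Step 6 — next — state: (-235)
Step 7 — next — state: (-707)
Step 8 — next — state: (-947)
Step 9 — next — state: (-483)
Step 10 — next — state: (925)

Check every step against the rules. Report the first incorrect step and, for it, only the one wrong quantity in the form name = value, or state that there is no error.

step 1: x = 2*(-7) + (-2)*(8) + (-3) = -33 -> consistent with the printout
step 2: x = 2*(-33) + (-2)*(-7) + (-3) = -55 -> a discrepancy with the printout
The earliest wrong entry is at step 2: it should read x = -55.

step 2, x = -55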